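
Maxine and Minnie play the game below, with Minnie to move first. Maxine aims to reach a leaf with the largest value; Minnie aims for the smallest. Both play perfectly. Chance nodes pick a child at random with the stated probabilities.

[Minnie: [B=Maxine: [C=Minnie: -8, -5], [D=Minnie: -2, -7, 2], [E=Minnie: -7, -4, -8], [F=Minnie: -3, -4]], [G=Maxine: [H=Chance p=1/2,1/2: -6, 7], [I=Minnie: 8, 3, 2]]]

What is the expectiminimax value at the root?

-4

C (Minnie): min(-8, -5) = -8
D (Minnie): min(-2, -7, 2) = -7
E (Minnie): min(-7, -4, -8) = -8
F (Minnie): min(-3, -4) = -4
B (Maxine): max(-8, -7, -8, -4) = -4
H (Chance): 1/2·-6 + 1/2·7 = 0.5
I (Minnie): min(8, 3, 2) = 2
G (Maxine): max(0.5, 2) = 2
Root (Minnie): min(-4, 2) = -4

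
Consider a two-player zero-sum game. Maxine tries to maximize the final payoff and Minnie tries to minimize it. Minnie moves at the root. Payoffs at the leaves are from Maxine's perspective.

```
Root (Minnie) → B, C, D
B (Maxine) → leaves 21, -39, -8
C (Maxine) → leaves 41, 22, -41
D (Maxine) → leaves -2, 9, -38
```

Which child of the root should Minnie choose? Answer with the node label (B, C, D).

D

B (Maxine): max(21, -39, -8) = 21
C (Maxine): max(41, 22, -41) = 41
D (Maxine): max(-2, 9, -38) = 9
Root (Minnie): min(21, 41, 9) = 9
Minnie picks the child with the lowest value: D (value 9).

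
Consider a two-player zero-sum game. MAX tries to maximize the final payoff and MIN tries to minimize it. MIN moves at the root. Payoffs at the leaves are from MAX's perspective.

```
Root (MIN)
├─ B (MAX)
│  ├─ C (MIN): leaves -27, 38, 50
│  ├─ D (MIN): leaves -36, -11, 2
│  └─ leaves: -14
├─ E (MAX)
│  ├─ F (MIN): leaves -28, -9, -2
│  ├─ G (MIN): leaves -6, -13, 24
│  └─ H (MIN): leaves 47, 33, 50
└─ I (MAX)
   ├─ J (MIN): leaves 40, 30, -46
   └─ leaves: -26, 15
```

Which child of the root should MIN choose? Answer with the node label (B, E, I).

B

C (MIN): min(-27, 38, 50) = -27
D (MIN): min(-36, -11, 2) = -36
B (MAX): max(-27, -36, -14) = -14
F (MIN): min(-28, -9, -2) = -28
G (MIN): min(-6, -13, 24) = -13
H (MIN): min(47, 33, 50) = 33
E (MAX): max(-28, -13, 33) = 33
J (MIN): min(40, 30, -46) = -46
I (MAX): max(-46, -26, 15) = 15
Root (MIN): min(-14, 33, 15) = -14
MIN picks the child with the lowest value: B (value -14).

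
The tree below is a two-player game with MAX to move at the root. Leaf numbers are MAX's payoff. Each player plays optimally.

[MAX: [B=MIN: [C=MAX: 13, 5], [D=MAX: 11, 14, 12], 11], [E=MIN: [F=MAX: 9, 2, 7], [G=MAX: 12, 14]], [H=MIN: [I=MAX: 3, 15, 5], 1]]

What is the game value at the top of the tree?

C (MAX): max(13, 5) = 13
D (MAX): max(11, 14, 12) = 14
B (MIN): min(13, 14, 11) = 11
F (MAX): max(9, 2, 7) = 9
G (MAX): max(12, 14) = 14
E (MIN): min(9, 14) = 9
I (MAX): max(3, 15, 5) = 15
H (MIN): min(15, 1) = 1
Root (MAX): max(11, 9, 1) = 11

11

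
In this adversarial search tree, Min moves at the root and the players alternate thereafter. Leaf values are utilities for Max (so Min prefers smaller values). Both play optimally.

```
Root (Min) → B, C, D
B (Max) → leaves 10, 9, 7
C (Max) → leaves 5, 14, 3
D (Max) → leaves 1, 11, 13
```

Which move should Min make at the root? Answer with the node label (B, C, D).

B (Max): max(10, 9, 7) = 10
C (Max): max(5, 14, 3) = 14
D (Max): max(1, 11, 13) = 13
Root (Min): min(10, 14, 13) = 10
Min picks the child with the lowest value: B (value 10).

B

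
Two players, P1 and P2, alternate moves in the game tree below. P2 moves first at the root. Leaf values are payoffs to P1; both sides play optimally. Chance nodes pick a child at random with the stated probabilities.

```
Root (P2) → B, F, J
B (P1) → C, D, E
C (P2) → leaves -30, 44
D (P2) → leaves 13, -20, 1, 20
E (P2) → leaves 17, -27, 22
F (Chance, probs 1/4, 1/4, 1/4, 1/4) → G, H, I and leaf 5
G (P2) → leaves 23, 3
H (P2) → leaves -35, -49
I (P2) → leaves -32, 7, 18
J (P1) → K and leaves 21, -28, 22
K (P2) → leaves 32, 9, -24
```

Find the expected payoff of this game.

-20

C (P2): min(-30, 44) = -30
D (P2): min(13, -20, 1, 20) = -20
E (P2): min(17, -27, 22) = -27
B (P1): max(-30, -20, -27) = -20
G (P2): min(23, 3) = 3
H (P2): min(-35, -49) = -49
I (P2): min(-32, 7, 18) = -32
F (Chance): 1/4·3 + 1/4·-49 + 1/4·-32 + 1/4·5 = -18.25
K (P2): min(32, 9, -24) = -24
J (P1): max(-24, 21, -28, 22) = 22
Root (P2): min(-20, -18.25, 22) = -20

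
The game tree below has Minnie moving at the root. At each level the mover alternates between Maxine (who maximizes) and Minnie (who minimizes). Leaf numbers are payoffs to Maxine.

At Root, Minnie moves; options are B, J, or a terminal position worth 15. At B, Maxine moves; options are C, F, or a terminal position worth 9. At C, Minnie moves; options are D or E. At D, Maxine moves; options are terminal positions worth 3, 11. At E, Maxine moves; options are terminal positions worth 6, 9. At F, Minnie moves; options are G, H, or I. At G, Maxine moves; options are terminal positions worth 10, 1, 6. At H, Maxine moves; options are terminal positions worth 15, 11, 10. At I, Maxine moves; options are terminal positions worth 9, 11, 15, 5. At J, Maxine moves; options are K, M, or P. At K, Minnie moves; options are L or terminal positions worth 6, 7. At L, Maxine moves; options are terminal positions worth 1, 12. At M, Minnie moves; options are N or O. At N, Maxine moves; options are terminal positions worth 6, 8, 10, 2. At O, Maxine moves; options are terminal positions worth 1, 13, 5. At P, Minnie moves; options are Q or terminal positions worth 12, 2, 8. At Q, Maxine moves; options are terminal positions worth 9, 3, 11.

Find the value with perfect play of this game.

10

D (Maxine): max(3, 11) = 11
E (Maxine): max(6, 9) = 9
C (Minnie): min(11, 9) = 9
G (Maxine): max(10, 1, 6) = 10
H (Maxine): max(15, 11, 10) = 15
I (Maxine): max(9, 11, 15, 5) = 15
F (Minnie): min(10, 15, 15) = 10
B (Maxine): max(9, 10, 9) = 10
L (Maxine): max(1, 12) = 12
K (Minnie): min(12, 6, 7) = 6
N (Maxine): max(6, 8, 10, 2) = 10
O (Maxine): max(1, 13, 5) = 13
M (Minnie): min(10, 13) = 10
Q (Maxine): max(9, 3, 11) = 11
P (Minnie): min(11, 12, 2, 8) = 2
J (Maxine): max(6, 10, 2) = 10
Root (Minnie): min(10, 10, 15) = 10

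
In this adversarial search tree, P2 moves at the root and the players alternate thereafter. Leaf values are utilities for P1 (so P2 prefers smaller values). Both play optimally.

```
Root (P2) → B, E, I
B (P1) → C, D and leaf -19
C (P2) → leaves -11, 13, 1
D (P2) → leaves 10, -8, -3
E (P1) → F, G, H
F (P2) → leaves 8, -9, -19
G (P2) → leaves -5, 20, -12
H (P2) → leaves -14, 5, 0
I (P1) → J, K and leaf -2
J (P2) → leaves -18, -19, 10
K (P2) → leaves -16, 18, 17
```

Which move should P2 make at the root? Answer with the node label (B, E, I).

C (P2): min(-11, 13, 1) = -11
D (P2): min(10, -8, -3) = -8
B (P1): max(-11, -8, -19) = -8
F (P2): min(8, -9, -19) = -19
G (P2): min(-5, 20, -12) = -12
H (P2): min(-14, 5, 0) = -14
E (P1): max(-19, -12, -14) = -12
J (P2): min(-18, -19, 10) = -19
K (P2): min(-16, 18, 17) = -16
I (P1): max(-19, -16, -2) = -2
Root (P2): min(-8, -12, -2) = -12
P2 picks the child with the lowest value: E (value -12).

E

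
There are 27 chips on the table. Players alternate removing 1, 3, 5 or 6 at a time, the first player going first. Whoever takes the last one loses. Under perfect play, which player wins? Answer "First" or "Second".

Mark each pile size as W (mover wins) or L (mover loses):
i:   0  1  2  3  4  5  6  7  8  9 10 11 12 13 14 15 16 17 18 19 20 21 22 23 24 25 26 27
     W  L  W  L  W  L  W  W  W  W  W  W  L  W  L  W  L  W  W  W  W  W  W  L  W  L  W  L
Position 27 is L, so the second player wins.

Second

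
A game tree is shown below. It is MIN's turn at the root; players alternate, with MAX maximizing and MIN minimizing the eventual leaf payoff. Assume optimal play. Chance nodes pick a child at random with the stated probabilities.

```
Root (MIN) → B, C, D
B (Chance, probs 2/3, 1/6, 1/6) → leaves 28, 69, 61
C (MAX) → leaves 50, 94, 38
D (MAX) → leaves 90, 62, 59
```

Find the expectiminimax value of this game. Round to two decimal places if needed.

B (Chance): 2/3·28 + 1/6·69 + 1/6·61 = 40.33
C (MAX): max(50, 94, 38) = 94
D (MAX): max(90, 62, 59) = 90
Root (MIN): min(40.33, 94, 90) = 40.33

40.33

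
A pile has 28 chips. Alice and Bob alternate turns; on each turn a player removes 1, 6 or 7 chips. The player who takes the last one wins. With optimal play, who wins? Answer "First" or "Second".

Second

Positions where the player to move wins (W) vs loses (L):
i:   0  1  2  3  4  5  6  7  8  9 10 11 12 13 14 15 16 17 18 19 20 21 22 23 24 25 26 27 28
     L  W  L  W  L  W  W  W  W  W  W  W  L  W  L  W  L  W  W  W  W  W  W  W  L  W  L  W  L
Position 28 is L, so the second player wins.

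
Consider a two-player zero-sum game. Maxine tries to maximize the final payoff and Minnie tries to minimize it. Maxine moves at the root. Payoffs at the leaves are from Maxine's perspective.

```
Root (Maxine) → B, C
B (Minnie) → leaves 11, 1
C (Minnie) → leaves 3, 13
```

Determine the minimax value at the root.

3

B (Minnie): min(11, 1) = 1
C (Minnie): min(3, 13) = 3
Root (Maxine): max(1, 3) = 3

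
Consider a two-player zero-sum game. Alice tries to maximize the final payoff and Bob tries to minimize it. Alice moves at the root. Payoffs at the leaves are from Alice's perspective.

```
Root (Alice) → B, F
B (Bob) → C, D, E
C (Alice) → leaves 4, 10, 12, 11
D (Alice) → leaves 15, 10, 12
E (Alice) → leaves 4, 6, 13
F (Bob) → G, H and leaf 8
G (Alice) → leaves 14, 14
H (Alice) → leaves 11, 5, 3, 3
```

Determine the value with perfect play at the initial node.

C (Alice): max(4, 10, 12, 11) = 12
D (Alice): max(15, 10, 12) = 15
E (Alice): max(4, 6, 13) = 13
B (Bob): min(12, 15, 13) = 12
G (Alice): max(14, 14) = 14
H (Alice): max(11, 5, 3, 3) = 11
F (Bob): min(14, 11, 8) = 8
Root (Alice): max(12, 8) = 12

12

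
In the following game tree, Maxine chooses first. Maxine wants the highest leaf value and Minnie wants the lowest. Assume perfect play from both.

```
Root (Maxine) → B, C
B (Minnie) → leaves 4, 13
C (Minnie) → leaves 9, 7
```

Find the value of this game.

B (Minnie): min(4, 13) = 4
C (Minnie): min(9, 7) = 7
Root (Maxine): max(4, 7) = 7

7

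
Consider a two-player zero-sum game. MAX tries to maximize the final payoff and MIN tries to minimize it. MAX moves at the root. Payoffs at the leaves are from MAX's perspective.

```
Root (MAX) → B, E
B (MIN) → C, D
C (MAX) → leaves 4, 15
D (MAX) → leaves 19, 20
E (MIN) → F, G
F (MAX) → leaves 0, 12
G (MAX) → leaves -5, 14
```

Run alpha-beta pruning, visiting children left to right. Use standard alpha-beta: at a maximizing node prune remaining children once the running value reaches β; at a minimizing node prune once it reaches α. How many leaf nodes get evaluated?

5

C [α=-∞,β=+∞]: v=15
D [α=-∞,β=15]: v=19 after child 1 ≥ β → β-cutoff, skip 1
B [α=-∞,β=+∞]: v=15
F [α=15,β=+∞]: v=12
E [α=15,β=+∞]: v=12 after child 1 ≤ α → α-cutoff, skip 1
Root [α=-∞,β=+∞]: v=15
Leaves evaluated: 5 of 8.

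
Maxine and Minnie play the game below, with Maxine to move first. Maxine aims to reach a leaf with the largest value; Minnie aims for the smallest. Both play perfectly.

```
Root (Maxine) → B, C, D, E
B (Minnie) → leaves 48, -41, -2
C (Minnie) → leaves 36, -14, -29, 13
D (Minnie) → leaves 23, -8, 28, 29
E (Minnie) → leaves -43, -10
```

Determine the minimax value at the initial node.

-8

B (Minnie): min(48, -41, -2) = -41
C (Minnie): min(36, -14, -29, 13) = -29
D (Minnie): min(23, -8, 28, 29) = -8
E (Minnie): min(-43, -10) = -43
Root (Maxine): max(-41, -29, -8, -43) = -8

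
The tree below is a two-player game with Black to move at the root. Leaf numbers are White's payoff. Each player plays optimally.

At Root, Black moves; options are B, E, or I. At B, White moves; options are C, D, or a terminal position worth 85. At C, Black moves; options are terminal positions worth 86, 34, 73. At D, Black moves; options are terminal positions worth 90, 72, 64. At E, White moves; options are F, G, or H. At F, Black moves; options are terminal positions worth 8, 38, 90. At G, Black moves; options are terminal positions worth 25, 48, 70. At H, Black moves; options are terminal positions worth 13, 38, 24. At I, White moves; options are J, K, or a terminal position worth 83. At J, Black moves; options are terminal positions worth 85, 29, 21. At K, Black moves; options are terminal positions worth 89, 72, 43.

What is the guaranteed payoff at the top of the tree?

25

C (Black): min(86, 34, 73) = 34
D (Black): min(90, 72, 64) = 64
B (White): max(34, 64, 85) = 85
F (Black): min(8, 38, 90) = 8
G (Black): min(25, 48, 70) = 25
H (Black): min(13, 38, 24) = 13
E (White): max(8, 25, 13) = 25
J (Black): min(85, 29, 21) = 21
K (Black): min(89, 72, 43) = 43
I (White): max(21, 43, 83) = 83
Root (Black): min(85, 25, 83) = 25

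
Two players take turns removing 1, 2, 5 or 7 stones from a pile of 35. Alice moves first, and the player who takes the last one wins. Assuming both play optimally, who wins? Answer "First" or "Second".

Compute winning (W) and losing (L) positions by backward induction:
i:   0  1  2  3  4  5  6  7  8  9 10 11 12 13 14 15 16 17 18 19 20 21 22 23 24 25 26 27 28 29 30 31 32 33 34 35
     L  W  W  L  W  W  L  W  W  L  W  W  L  W  W  L  W  W  L  W  W  L  W  W  L  W  W  L  W  W  L  W  W  L  W  W
Position 35 is W, so the first player wins.

First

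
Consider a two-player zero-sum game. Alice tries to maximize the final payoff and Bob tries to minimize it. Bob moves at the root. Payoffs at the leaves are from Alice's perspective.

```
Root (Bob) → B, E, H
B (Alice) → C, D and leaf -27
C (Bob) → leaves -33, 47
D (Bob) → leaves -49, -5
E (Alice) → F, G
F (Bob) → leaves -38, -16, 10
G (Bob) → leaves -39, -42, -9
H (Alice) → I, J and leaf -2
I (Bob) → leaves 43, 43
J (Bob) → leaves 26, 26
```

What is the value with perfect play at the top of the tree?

C (Bob): min(-33, 47) = -33
D (Bob): min(-49, -5) = -49
B (Alice): max(-33, -49, -27) = -27
F (Bob): min(-38, -16, 10) = -38
G (Bob): min(-39, -42, -9) = -42
E (Alice): max(-38, -42) = -38
I (Bob): min(43, 43) = 43
J (Bob): min(26, 26) = 26
H (Alice): max(43, 26, -2) = 43
Root (Bob): min(-27, -38, 43) = -38

-38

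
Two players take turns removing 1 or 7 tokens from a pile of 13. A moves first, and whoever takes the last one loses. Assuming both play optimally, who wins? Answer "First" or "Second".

Positions where the player to move wins (W) vs loses (L):
i:   0  1  2  3  4  5  6  7  8  9 10 11 12 13
     W  L  W  L  W  L  W  L  W  L  W  L  W  L
Position 13 is L, so the second player wins.

Second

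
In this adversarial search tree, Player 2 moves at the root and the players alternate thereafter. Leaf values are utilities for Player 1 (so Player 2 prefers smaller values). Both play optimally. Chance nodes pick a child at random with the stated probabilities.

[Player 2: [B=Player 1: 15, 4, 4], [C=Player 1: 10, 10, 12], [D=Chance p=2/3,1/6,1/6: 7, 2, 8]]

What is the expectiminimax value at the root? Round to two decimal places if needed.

B (Player 1): max(15, 4, 4) = 15
C (Player 1): max(10, 10, 12) = 12
D (Chance): 2/3·7 + 1/6·2 + 1/6·8 = 6.33
Root (Player 2): min(15, 12, 6.33) = 6.33

6.33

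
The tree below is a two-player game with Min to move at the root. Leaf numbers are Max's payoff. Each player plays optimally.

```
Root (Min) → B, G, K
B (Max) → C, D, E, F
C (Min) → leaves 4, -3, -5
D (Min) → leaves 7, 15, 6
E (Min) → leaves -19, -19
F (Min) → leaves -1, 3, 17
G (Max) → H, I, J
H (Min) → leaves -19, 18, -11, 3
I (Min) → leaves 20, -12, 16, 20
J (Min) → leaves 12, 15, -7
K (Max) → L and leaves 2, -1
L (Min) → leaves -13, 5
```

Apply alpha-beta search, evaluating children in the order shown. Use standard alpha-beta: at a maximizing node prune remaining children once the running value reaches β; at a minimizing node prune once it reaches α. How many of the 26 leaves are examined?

22

C [α=-∞,β=+∞]: v=-5
D [α=-5,β=+∞]: v=6
E [α=6,β=+∞]: v=-19 after child 1 ≤ α → α-cutoff, skip 1
F [α=6,β=+∞]: v=-1 after child 1 ≤ α → α-cutoff, skip 2
B [α=-∞,β=+∞]: v=6
H [α=-∞,β=6]: v=-19
I [α=-19,β=6]: v=-12
J [α=-12,β=6]: v=-7
G [α=-∞,β=6]: v=-7
L [α=-∞,β=-7]: v=-13
K [α=-∞,β=-7]: v=2 after child 2 ≥ β → β-cutoff, skip 1
Root [α=-∞,β=+∞]: v=-7
Leaves evaluated: 22 of 26.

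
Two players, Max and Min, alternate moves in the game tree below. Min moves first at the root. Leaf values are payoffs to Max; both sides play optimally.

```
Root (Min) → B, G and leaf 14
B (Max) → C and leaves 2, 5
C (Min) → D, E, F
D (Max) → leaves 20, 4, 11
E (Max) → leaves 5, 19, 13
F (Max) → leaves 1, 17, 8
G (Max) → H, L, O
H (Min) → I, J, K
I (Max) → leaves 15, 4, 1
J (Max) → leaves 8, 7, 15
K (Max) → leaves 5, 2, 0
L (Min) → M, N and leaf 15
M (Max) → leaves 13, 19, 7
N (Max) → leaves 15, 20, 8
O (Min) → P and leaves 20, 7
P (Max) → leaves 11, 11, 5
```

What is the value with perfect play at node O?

7

P: max(11, 11, 5) = 11
O: min(11, 20, 7) = 7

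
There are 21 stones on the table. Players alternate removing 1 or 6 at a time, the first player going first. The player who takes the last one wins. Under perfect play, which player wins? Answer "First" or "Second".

i:   0  1  2  3  4  5  6  7  8  9 10 11 12 13 14 15 16 17 18 19 20 21
     L  W  L  W  L  W  W  L  W  L  W  L  W  W  L  W  L  W  L  W  W  L
Position 21 is L, so the second player wins.

Second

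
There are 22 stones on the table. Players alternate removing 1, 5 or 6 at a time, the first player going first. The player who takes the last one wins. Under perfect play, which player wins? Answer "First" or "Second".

Positions where the player to move wins (W) vs loses (L):
i:   0  1  2  3  4  5  6  7  8  9 10 11 12 13 14 15 16 17 18 19 20 21 22
     L  W  L  W  L  W  W  W  W  W  W  L  W  L  W  L  W  W  W  W  W  W  L
Position 22 is L, so the second player wins.

Second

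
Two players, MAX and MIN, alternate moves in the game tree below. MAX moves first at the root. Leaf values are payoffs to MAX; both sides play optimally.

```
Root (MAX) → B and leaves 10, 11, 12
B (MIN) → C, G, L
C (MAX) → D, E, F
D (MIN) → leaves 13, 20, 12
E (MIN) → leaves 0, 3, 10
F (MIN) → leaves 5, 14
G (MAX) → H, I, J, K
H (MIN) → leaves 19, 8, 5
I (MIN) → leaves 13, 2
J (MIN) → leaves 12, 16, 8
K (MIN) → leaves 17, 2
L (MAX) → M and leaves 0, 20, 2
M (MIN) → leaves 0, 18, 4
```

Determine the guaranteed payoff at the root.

12

D (MIN): min(13, 20, 12) = 12
E (MIN): min(0, 3, 10) = 0
F (MIN): min(5, 14) = 5
C (MAX): max(12, 0, 5) = 12
H (MIN): min(19, 8, 5) = 5
I (MIN): min(13, 2) = 2
J (MIN): min(12, 16, 8) = 8
K (MIN): min(17, 2) = 2
G (MAX): max(5, 2, 8, 2) = 8
M (MIN): min(0, 18, 4) = 0
L (MAX): max(0, 0, 20, 2) = 20
B (MIN): min(12, 8, 20) = 8
Root (MAX): max(8, 10, 11, 12) = 12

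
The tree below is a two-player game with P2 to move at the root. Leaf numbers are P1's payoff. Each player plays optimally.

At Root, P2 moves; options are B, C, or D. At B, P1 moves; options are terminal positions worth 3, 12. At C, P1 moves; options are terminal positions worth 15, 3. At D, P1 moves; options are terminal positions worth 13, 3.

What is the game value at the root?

12

B (P1): max(3, 12) = 12
C (P1): max(15, 3) = 15
D (P1): max(13, 3) = 13
Root (P2): min(12, 15, 13) = 12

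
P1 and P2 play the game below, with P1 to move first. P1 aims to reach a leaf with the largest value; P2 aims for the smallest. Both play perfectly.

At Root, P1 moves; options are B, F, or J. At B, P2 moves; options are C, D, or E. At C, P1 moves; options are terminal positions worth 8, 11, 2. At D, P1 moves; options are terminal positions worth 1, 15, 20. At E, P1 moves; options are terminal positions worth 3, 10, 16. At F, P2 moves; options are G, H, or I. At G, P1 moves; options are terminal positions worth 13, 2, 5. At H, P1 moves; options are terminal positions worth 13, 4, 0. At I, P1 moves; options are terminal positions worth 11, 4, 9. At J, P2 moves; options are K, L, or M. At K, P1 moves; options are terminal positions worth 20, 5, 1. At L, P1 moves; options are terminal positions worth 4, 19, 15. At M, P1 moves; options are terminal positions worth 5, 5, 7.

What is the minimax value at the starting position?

C (P1): max(8, 11, 2) = 11
D (P1): max(1, 15, 20) = 20
E (P1): max(3, 10, 16) = 16
B (P2): min(11, 20, 16) = 11
G (P1): max(13, 2, 5) = 13
H (P1): max(13, 4, 0) = 13
I (P1): max(11, 4, 9) = 11
F (P2): min(13, 13, 11) = 11
K (P1): max(20, 5, 1) = 20
L (P1): max(4, 19, 15) = 19
M (P1): max(5, 5, 7) = 7
J (P2): min(20, 19, 7) = 7
Root (P1): max(11, 11, 7) = 11

11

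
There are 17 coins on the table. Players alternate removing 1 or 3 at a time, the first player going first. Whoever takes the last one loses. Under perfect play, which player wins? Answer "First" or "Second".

Second

Compute winning (W) and losing (L) positions by backward induction:
i:   0  1  2  3  4  5  6  7  8  9 10 11 12 13 14 15 16 17
     W  L  W  L  W  L  W  L  W  L  W  L  W  L  W  L  W  L
Position 17 is L, so the second player wins.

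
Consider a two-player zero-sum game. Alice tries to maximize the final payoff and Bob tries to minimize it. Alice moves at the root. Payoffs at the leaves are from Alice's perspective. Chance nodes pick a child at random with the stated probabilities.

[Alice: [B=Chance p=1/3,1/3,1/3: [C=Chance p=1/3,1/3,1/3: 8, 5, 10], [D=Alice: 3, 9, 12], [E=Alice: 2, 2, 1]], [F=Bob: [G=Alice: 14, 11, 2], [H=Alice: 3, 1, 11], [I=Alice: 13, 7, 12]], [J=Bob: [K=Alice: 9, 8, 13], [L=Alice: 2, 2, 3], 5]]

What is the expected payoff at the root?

C (Chance): 1/3·8 + 1/3·5 + 1/3·10 = 7.67
D (Alice): max(3, 9, 12) = 12
E (Alice): max(2, 2, 1) = 2
B (Chance): 1/3·7.67 + 1/3·12 + 1/3·2 = 7.22
G (Alice): max(14, 11, 2) = 14
H (Alice): max(3, 1, 11) = 11
I (Alice): max(13, 7, 12) = 13
F (Bob): min(14, 11, 13) = 11
K (Alice): max(9, 8, 13) = 13
L (Alice): max(2, 2, 3) = 3
J (Bob): min(13, 3, 5) = 3
Root (Alice): max(7.22, 11, 3) = 11

11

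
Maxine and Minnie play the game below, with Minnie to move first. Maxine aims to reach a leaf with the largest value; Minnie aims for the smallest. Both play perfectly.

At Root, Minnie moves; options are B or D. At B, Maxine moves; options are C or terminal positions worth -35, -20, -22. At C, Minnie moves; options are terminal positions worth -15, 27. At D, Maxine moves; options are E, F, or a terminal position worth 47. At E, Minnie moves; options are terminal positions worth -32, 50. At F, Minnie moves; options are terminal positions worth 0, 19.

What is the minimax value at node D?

47

E: min(-32, 50) = -32
F: min(0, 19) = 0
D: max(-32, 0, 47) = 47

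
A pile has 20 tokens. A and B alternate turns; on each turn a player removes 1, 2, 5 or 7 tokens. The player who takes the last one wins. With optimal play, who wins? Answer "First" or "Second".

i:   0  1  2  3  4  5  6  7  8  9 10 11 12 13 14 15 16 17 18 19 20
     L  W  W  L  W  W  L  W  W  L  W  W  L  W  W  L  W  W  L  W  W
Position 20 is W, so the first player wins.

First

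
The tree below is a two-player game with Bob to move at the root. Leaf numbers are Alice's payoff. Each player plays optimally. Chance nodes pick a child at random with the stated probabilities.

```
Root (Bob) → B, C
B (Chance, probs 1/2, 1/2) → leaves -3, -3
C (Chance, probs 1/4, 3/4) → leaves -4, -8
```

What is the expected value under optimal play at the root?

B (Chance): 1/2·-3 + 1/2·-3 = -3
C (Chance): 1/4·-4 + 3/4·-8 = -7
Root (Bob): min(-3, -7) = -7

-7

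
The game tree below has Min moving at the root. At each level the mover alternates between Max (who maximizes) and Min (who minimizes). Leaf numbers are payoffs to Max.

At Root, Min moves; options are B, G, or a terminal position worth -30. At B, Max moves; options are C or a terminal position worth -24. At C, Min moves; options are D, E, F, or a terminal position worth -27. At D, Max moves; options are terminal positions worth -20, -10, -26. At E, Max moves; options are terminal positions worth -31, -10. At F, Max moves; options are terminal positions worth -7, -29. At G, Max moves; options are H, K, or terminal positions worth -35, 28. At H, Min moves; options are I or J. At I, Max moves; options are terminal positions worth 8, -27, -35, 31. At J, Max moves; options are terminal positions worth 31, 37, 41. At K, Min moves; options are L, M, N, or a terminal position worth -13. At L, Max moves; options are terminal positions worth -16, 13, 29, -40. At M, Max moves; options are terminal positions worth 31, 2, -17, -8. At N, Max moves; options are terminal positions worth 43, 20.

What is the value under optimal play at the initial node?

D (Max): max(-20, -10, -26) = -10
E (Max): max(-31, -10) = -10
F (Max): max(-7, -29) = -7
C (Min): min(-10, -10, -7, -27) = -27
B (Max): max(-27, -24) = -24
I (Max): max(8, -27, -35, 31) = 31
J (Max): max(31, 37, 41) = 41
H (Min): min(31, 41) = 31
L (Max): max(-16, 13, 29, -40) = 29
M (Max): max(31, 2, -17, -8) = 31
N (Max): max(43, 20) = 43
K (Min): min(29, 31, 43, -13) = -13
G (Max): max(31, -13, -35, 28) = 31
Root (Min): min(-24, 31, -30) = -30

-30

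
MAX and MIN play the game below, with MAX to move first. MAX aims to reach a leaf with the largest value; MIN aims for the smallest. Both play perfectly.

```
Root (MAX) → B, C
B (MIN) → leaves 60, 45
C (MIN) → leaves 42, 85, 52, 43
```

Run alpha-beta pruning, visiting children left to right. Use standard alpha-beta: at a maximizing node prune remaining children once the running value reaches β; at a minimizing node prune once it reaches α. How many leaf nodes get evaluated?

3

B [α=-∞,β=+∞]: v=45
C [α=45,β=+∞]: v=42 after child 1 ≤ α → α-cutoff, skip 3
Root [α=-∞,β=+∞]: v=45
Leaves evaluated: 3 of 6.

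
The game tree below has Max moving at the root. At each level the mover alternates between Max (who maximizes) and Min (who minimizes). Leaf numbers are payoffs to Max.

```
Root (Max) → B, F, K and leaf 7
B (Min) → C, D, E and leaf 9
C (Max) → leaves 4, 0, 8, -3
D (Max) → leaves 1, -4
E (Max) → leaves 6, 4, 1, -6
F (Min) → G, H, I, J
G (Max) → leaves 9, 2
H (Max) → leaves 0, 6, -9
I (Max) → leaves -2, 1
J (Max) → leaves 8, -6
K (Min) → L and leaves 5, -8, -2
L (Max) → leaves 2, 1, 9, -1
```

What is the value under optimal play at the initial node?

7

C (Max): max(4, 0, 8, -3) = 8
D (Max): max(1, -4) = 1
E (Max): max(6, 4, 1, -6) = 6
B (Min): min(8, 1, 6, 9) = 1
G (Max): max(9, 2) = 9
H (Max): max(0, 6, -9) = 6
I (Max): max(-2, 1) = 1
J (Max): max(8, -6) = 8
F (Min): min(9, 6, 1, 8) = 1
L (Max): max(2, 1, 9, -1) = 9
K (Min): min(9, 5, -8, -2) = -8
Root (Max): max(1, 1, -8, 7) = 7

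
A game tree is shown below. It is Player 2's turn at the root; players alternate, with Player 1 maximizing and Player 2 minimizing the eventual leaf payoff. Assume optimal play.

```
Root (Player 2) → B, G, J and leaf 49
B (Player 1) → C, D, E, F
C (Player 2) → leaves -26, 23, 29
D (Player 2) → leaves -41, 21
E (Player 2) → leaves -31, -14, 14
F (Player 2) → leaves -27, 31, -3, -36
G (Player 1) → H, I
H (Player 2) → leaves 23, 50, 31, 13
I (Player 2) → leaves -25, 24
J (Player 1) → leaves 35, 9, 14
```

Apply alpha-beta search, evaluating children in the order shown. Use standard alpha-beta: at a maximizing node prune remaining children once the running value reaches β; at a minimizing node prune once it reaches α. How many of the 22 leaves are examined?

12

C [α=-∞,β=+∞]: v=-26
D [α=-26,β=+∞]: v=-41 after child 1 ≤ α → α-cutoff, skip 1
E [α=-26,β=+∞]: v=-31 after child 1 ≤ α → α-cutoff, skip 2
F [α=-26,β=+∞]: v=-27 after child 1 ≤ α → α-cutoff, skip 3
B [α=-∞,β=+∞]: v=-26
H [α=-∞,β=-26]: v=13
G [α=-∞,β=-26]: v=13 after child 1 ≥ β → β-cutoff, skip 1
J [α=-∞,β=-26]: v=35 after child 1 ≥ β → β-cutoff, skip 2
Root [α=-∞,β=+∞]: v=-26
Leaves evaluated: 12 of 22.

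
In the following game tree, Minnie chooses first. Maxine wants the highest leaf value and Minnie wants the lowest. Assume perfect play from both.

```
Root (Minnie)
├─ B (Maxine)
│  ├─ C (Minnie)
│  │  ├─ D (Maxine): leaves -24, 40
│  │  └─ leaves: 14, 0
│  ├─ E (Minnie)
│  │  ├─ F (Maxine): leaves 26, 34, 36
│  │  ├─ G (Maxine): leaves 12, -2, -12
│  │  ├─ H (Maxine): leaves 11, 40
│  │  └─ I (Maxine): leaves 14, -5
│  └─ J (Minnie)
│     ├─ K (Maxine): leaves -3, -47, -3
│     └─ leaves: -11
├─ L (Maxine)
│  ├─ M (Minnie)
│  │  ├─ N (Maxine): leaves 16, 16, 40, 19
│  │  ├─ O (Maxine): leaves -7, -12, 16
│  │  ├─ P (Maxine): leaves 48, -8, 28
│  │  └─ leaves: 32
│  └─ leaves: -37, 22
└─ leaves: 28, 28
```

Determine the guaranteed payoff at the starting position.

12

D (Maxine): max(-24, 40) = 40
C (Minnie): min(40, 14, 0) = 0
F (Maxine): max(26, 34, 36) = 36
G (Maxine): max(12, -2, -12) = 12
H (Maxine): max(11, 40) = 40
I (Maxine): max(14, -5) = 14
E (Minnie): min(36, 12, 40, 14) = 12
K (Maxine): max(-3, -47, -3) = -3
J (Minnie): min(-3, -11) = -11
B (Maxine): max(0, 12, -11) = 12
N (Maxine): max(16, 16, 40, 19) = 40
O (Maxine): max(-7, -12, 16) = 16
P (Maxine): max(48, -8, 28) = 48
M (Minnie): min(40, 16, 48, 32) = 16
L (Maxine): max(16, -37, 22) = 22
Root (Minnie): min(12, 22, 28, 28) = 12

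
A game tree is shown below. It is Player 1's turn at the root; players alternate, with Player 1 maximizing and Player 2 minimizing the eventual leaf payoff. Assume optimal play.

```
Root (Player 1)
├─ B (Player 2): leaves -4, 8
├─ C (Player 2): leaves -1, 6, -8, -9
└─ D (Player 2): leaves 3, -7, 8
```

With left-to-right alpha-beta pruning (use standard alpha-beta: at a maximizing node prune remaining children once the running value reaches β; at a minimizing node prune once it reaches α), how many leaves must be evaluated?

B [α=-∞,β=+∞]: v=-4
C [α=-4,β=+∞]: v=-8 after child 3 ≤ α → α-cutoff, skip 1
D [α=-4,β=+∞]: v=-7 after child 2 ≤ α → α-cutoff, skip 1
Root [α=-∞,β=+∞]: v=-4
Leaves evaluated: 7 of 9.

7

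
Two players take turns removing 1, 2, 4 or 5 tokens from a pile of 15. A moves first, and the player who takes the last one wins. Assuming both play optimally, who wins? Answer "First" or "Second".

Mark each pile size as W (mover wins) or L (mover loses):
i:   0  1  2  3  4  5  6  7  8  9 10 11 12 13 14 15
     L  W  W  L  W  W  L  W  W  L  W  W  L  W  W  L
Position 15 is L, so the second player wins.

Second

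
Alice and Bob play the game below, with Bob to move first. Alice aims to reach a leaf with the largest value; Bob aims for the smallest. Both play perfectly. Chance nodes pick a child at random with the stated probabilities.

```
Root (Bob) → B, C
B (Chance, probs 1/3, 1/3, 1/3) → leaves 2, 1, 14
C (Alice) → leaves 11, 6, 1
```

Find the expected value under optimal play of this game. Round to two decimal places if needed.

B (Chance): 1/3·2 + 1/3·1 + 1/3·14 = 5.67
C (Alice): max(11, 6, 1) = 11
Root (Bob): min(5.67, 11) = 5.67

5.67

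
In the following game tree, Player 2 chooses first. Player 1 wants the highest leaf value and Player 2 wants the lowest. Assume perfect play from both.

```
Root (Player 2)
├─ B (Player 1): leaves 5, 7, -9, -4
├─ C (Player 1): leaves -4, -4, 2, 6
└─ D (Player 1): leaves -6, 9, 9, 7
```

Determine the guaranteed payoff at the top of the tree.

B (Player 1): max(5, 7, -9, -4) = 7
C (Player 1): max(-4, -4, 2, 6) = 6
D (Player 1): max(-6, 9, 9, 7) = 9
Root (Player 2): min(7, 6, 9) = 6

6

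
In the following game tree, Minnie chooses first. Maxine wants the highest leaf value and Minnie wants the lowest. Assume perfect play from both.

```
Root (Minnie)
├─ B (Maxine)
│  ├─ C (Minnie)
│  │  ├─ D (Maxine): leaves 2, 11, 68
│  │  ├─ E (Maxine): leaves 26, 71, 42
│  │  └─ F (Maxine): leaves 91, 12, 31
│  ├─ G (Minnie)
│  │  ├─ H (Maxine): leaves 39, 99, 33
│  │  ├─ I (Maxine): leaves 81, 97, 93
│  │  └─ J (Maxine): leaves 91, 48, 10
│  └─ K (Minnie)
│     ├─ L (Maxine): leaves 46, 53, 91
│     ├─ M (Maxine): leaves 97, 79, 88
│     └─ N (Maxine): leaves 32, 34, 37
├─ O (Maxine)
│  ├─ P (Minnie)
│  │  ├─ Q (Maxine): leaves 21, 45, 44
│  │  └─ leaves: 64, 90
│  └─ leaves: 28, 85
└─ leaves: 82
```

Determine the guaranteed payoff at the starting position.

D (Maxine): max(2, 11, 68) = 68
E (Maxine): max(26, 71, 42) = 71
F (Maxine): max(91, 12, 31) = 91
C (Minnie): min(68, 71, 91) = 68
H (Maxine): max(39, 99, 33) = 99
I (Maxine): max(81, 97, 93) = 97
J (Maxine): max(91, 48, 10) = 91
G (Minnie): min(99, 97, 91) = 91
L (Maxine): max(46, 53, 91) = 91
M (Maxine): max(97, 79, 88) = 97
N (Maxine): max(32, 34, 37) = 37
K (Minnie): min(91, 97, 37) = 37
B (Maxine): max(68, 91, 37) = 91
Q (Maxine): max(21, 45, 44) = 45
P (Minnie): min(45, 64, 90) = 45
O (Maxine): max(45, 28, 85) = 85
Root (Minnie): min(91, 85, 82) = 82

82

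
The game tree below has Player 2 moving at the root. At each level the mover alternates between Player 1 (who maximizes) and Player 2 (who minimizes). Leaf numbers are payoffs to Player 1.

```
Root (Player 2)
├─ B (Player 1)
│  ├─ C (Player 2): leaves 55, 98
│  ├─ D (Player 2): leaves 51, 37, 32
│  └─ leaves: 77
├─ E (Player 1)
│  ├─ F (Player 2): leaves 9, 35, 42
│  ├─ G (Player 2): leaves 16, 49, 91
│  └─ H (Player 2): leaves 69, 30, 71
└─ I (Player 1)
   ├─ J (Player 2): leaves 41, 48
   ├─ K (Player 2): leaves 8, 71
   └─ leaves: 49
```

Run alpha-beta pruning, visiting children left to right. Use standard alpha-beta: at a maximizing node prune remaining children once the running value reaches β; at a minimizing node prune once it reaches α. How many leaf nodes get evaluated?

15

C [α=-∞,β=+∞]: v=55
D [α=55,β=+∞]: v=51 after child 1 ≤ α → α-cutoff, skip 2
B [α=-∞,β=+∞]: v=77
F [α=-∞,β=77]: v=9
G [α=9,β=77]: v=16
H [α=16,β=77]: v=30
E [α=-∞,β=77]: v=30
J [α=-∞,β=30]: v=41
I [α=-∞,β=30]: v=41 after child 1 ≥ β → β-cutoff, skip 2
Root [α=-∞,β=+∞]: v=30
Leaves evaluated: 15 of 20.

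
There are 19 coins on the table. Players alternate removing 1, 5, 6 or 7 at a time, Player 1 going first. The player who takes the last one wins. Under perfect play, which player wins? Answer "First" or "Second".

First

Compute winning (W) and losing (L) positions by backward induction:
i:   0  1  2  3  4  5  6  7  8  9 10 11 12 13 14 15 16 17 18 19
     L  W  L  W  L  W  W  W  W  W  W  W  L  W  L  W  L  W  W  W
Position 19 is W, so the first player wins.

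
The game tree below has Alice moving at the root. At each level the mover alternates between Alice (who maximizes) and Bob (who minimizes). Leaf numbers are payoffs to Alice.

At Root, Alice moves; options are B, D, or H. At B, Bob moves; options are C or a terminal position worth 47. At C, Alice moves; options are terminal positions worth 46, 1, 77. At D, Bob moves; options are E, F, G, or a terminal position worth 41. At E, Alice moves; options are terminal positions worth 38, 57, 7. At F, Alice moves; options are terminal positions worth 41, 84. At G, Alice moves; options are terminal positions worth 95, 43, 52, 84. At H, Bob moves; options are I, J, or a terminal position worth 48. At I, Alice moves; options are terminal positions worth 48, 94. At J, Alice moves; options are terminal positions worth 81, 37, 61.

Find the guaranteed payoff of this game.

48

C (Alice): max(46, 1, 77) = 77
B (Bob): min(77, 47) = 47
E (Alice): max(38, 57, 7) = 57
F (Alice): max(41, 84) = 84
G (Alice): max(95, 43, 52, 84) = 95
D (Bob): min(57, 84, 95, 41) = 41
I (Alice): max(48, 94) = 94
J (Alice): max(81, 37, 61) = 81
H (Bob): min(94, 81, 48) = 48
Root (Alice): max(47, 41, 48) = 48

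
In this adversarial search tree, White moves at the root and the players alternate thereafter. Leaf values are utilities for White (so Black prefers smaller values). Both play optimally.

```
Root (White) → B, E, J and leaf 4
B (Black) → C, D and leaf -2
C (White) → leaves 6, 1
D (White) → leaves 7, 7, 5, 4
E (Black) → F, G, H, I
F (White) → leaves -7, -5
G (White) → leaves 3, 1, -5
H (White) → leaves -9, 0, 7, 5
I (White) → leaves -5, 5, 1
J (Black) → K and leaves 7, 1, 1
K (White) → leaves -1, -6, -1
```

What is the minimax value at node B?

C: max(6, 1) = 6
D: max(7, 7, 5, 4) = 7
B: min(6, 7, -2) = -2

-2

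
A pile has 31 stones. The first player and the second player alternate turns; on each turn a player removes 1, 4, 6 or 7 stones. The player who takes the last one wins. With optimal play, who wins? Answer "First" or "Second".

Second

i:   0  1  2  3  4  5  6  7  8  9 10 11 12 13 14 15 16 17 18 19 20 21 22 23 24 25 26 27 28 29 30 31
     L  W  L  W  W  L  W  W  W  W  L  W  W  L  W  L  W  W  L  W  W  W  W  L  W  W  L  W  L  W  W  L
Position 31 is L, so the second player wins.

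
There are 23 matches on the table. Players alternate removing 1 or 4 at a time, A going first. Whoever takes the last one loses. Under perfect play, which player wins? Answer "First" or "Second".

Mark each pile size as W (mover wins) or L (mover loses):
i:   0  1  2  3  4  5  6  7  8  9 10 11 12 13 14 15 16 17 18 19 20 21 22 23
     W  L  W  L  W  W  L  W  L  W  W  L  W  L  W  W  L  W  L  W  W  L  W  L
Position 23 is L, so the second player wins.

Second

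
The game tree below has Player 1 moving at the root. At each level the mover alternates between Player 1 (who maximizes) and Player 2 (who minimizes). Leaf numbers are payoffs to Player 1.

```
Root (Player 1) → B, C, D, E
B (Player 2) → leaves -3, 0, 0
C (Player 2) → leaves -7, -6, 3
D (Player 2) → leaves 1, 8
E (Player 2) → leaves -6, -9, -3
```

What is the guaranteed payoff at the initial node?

1

B (Player 2): min(-3, 0, 0) = -3
C (Player 2): min(-7, -6, 3) = -7
D (Player 2): min(1, 8) = 1
E (Player 2): min(-6, -9, -3) = -9
Root (Player 1): max(-3, -7, 1, -9) = 1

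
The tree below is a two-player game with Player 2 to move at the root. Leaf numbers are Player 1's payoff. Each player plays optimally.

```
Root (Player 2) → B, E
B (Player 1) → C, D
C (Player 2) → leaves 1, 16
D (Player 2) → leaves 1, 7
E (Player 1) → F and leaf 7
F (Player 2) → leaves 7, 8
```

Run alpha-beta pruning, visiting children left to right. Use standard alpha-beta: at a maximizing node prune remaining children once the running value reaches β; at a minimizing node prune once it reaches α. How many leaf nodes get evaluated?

C [α=-∞,β=+∞]: v=1
D [α=1,β=+∞]: v=1 after child 1 ≤ α → α-cutoff, skip 1
B [α=-∞,β=+∞]: v=1
F [α=-∞,β=1]: v=7
E [α=-∞,β=1]: v=7 after child 1 ≥ β → β-cutoff, skip 1
Root [α=-∞,β=+∞]: v=1
Leaves evaluated: 5 of 7.

5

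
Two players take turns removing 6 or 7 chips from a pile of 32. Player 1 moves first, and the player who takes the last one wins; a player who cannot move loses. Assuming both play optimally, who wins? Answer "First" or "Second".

Mark each pile size as W (mover wins) or L (mover loses):
i:   0  1  2  3  4  5  6  7  8  9 10 11 12 13 14 15 16 17 18 19 20 21 22 23 24 25 26 27 28 29 30 31 32
     L  L  L  L  L  L  W  W  W  W  W  W  W  L  L  L  L  L  L  W  W  W  W  W  W  W  L  L  L  L  L  L  W
Position 32 is W, so the first player wins.

First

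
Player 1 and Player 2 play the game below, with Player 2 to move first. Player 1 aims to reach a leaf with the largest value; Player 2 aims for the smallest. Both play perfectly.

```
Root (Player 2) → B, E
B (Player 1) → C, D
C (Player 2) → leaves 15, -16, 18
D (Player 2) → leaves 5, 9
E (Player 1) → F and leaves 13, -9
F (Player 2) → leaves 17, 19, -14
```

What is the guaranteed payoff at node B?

5

C: min(15, -16, 18) = -16
D: min(5, 9) = 5
B: max(-16, 5) = 5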